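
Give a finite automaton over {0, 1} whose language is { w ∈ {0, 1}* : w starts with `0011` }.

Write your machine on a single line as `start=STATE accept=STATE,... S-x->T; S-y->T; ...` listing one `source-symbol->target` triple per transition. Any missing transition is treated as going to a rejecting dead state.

Walk along `0011` while the input agrees: from S0 take `0` to S1, and so on. Any deviation drops to the rejecting sink S5. Once S4 is reached the prefix is confirmed and every continuation is accepted.
6 states suffice.
        0   1  
>  S0   S1  S5 
   S1   S2  S5 
   S2   S5  S3 
   S3   S5  S4 
 * S4   S4  S4 
   S5   S5  S5 
(> = start, * = accepting)

start=S0; accept=S4; S0-0->S1; S0-1->S5; S1-0->S2; S1-1->S5; S2-0->S5; S2-1->S3; S3-0->S5; S3-1->S4; S4-0->S4; S4-1->S4; S5-0->S5; S5-1->S5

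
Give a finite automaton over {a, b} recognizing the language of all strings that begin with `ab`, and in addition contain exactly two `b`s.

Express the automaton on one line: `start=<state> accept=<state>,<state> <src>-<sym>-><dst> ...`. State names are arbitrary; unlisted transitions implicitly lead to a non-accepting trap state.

start=S0 accept=S4 S0-a->S1 S0-b->S2 S1-a->S2 S1-b->S3 S2-a->S2 S2-b->S2 S3-a->S3 S3-b->S4 S4-a->S4 S4-b->S2

Handle the two conditions separately and then intersect. The first has 4 states tracking whether the input so far still matches the prefix `ab`; the second has 4 states tracking the count of `b`s, saturating at 3. A product state is a pair (one from each), accepting exactly when both do. Equivalent product states are then merged.
A 5-state machine:
        a   b  
>  S0   S1  S2 
   S1   S2  S3 
   S2   S2  S2 
   S3   S3  S4 
 * S4   S4  S2 
(> = start, * = accepting)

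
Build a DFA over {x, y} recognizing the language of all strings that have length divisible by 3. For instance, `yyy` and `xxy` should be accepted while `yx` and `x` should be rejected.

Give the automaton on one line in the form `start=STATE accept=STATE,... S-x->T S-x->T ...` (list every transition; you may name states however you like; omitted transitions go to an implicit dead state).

Only the length mod 3 matters, so use a 3-cycle: from any state, every input symbol moves to the next state, wrapping q2 back to q0. Mark q0 accepting.
        x   y  
>* q0   q1  q1 
   q1   q2  q2 
   q2   q0  q0 
(> = start, * = accepting)

start=q0 accept=q0 q0-x->q1 q0-y->q1 q1-x->q2 q1-y->q2 q2-x->q0 q2-y->q0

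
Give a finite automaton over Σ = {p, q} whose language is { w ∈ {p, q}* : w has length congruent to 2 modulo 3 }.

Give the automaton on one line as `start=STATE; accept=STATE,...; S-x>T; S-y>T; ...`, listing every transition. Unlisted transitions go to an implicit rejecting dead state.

start=A; accept=C; A-p>B; A-q>B; B-p>C; B-q>C; C-p>A; C-q>A

Only the length mod 3 matters, so use a 3-cycle: from any state, every input symbol moves to the next state, wrapping C back to A. Mark C accepting.
3 states suffice.
       p  q 
>  A   B  B 
   B   C  C 
 * C   A  A 
(> = start, * = accepting)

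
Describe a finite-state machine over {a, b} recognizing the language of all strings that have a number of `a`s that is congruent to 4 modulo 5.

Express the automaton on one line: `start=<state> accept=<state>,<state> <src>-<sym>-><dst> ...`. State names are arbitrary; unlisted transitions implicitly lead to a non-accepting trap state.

The only thing that matters is how many `a`s have appeared, reduced mod 5. Use one state per residue: q0 for 0, …, q4 for 4. Reading `a` moves to the next residue; anything else stays put. q4 is accepting.
        a   b  
>  q0   q1  q0 
   q1   q2  q1 
   q2   q3  q2 
   q3   q4  q3 
 * q4   q0  q4 
(> = start, * = accepting)

start=q0 accept=q4 q0-a->q1 q0-b->q0 q1-a->q2 q1-b->q1 q2-a->q3 q2-b->q2 q3-a->q4 q3-b->q3 q4-a->q0 q4-b->q4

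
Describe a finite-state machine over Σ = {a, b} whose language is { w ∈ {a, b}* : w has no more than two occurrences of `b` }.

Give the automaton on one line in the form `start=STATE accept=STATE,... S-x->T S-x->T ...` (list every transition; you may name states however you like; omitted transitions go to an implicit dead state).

start=q0 accept=q0,q1,q2 q0-a->q0 q0-b->q1 q1-a->q1 q1-b->q2 q2-a->q2 q2-b->q3 q3-a->q3 q3-b->q3

Only the number of `b`s matters, and only up to 3. Make a chain q0 → q1 → q2 → q3 advanced by each `b` (with q3 absorbing); every other symbol self-loops. The accepting set is {q0, q1, q2}.
A 4-state machine:
        a   b  
>* q0   q0  q1 
 * q1   q1  q2 
 * q2   q2  q3 
   q3   q3  q3 
(> = start, * = accepting)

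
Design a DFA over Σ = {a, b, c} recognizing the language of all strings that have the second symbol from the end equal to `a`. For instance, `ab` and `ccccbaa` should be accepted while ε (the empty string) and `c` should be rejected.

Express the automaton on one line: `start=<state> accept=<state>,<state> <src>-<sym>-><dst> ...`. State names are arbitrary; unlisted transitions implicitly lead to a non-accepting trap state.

A DFA must remember the last 2 symbols (since which symbol is second-to-last isn't known until the input ends). Use one state per possible window of the last ≤2 symbols; accept from those whose window starts with `a`.
A 13-state machine:
          a    b    c  
>  q0     q1   q2   q3 
   q1     q4   q5   q6 
   q2     q7   q8   q9 
   q3    q10  q11  q12 
 * q4     q4   q5   q6 
 * q5     q7   q8   q9 
 * q6    q10  q11  q12 
   q7     q4   q5   q6 
   q8     q7   q8   q9 
   q9    q10  q11  q12 
   q10    q4   q5   q6 
   q11    q7   q8   q9 
   q12   q10  q11  q12 
(> = start, * = accepting)

start=q0 accept=q4,q5,q6 q0-a->q1 q0-b->q2 q0-c->q3 q1-a->q4 q1-b->q5 q1-c->q6 q2-a->q7 q2-b->q8 q2-c->q9 q3-a->q10 q3-b->q11 q3-c->q12 q4-a->q4 q4-b->q5 q4-c->q6 q5-a->q7 q5-b->q8 q5-c->q9 q6-a->q10 q6-b->q11 q6-c->q12 q7-a->q4 q7-b->q5 q7-c->q6 q8-a->q7 q8-b->q8 q8-c->q9 q9-a->q10 q9-b->q11 q9-c->q12 q10-a->q4 q10-b->q5 q10-c->q6 q11-a->q7 q11-b->q8 q11-c->q9 q12-a->q10 q12-b->q11 q12-c->q12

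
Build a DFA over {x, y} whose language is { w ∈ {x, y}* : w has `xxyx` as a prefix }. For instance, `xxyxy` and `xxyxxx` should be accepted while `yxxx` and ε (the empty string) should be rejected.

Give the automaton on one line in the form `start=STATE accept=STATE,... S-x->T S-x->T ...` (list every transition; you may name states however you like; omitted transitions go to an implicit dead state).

Walk along `xxyx` while the input agrees: from q0 take `x` to q1, and so on. Any deviation drops to the rejecting sink q5. Once q4 is reached the prefix is confirmed and every continuation is accepted.
A 6-state machine:
        x   y  
>  q0   q1  q5 
   q1   q2  q5 
   q2   q5  q3 
   q3   q4  q5 
 * q4   q4  q4 
   q5   q5  q5 
(> = start, * = accepting)

start=q0 accept=q4 q0-x->q1 q0-y->q5 q1-x->q2 q1-y->q5 q2-x->q5 q2-y->q3 q3-x->q4 q3-y->q5 q4-x->q4 q4-y->q4 q5-x->q5 q5-y->q5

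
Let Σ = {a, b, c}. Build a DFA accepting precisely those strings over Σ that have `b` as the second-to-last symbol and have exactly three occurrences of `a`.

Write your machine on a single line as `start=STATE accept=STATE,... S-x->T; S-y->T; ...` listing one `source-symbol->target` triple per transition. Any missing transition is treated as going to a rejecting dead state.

start=q0; accept=q7,q8; q0-a->q1; q0-b->q0; q0-c->q0; q1-a->q2; q1-b->q1; q1-c->q1; q2-a->q3; q2-b->q4; q2-c->q2; q3-a->q5; q3-b->q6; q3-c->q3; q4-a->q7; q4-b->q4; q4-c->q2; q5-a->q5; q5-b->q5; q5-c->q5; q6-a->q5; q6-b->q8; q6-c->q7; q7-a->q5; q7-b->q6; q7-c->q3; q8-a->q5; q8-b->q8; q8-c->q7

Handle the two conditions separately and then intersect. One (13 states) tracks the last 2 symbols read; the other (5 states) tracks the count of `a`s, saturating at 4. Each combined state is a pair, one component from each; accept when both components accept. Equivalent product states are then merged.
        a   b   c  
>  q0   q1  q0  q0 
   q1   q2  q1  q1 
   q2   q3  q4  q2 
   q3   q5  q6  q3 
   q4   q7  q4  q2 
   q5   q5  q5  q5 
   q6   q5  q8  q7 
 * q7   q5  q6  q3 
 * q8   q5  q8  q7 
(> = start, * = accepting)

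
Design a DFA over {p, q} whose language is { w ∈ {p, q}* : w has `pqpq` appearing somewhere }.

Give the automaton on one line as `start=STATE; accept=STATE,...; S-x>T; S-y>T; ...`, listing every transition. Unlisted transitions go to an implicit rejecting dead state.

start=S0; accept=S4; S0-p>S1; S0-q>S0; S1-p>S1; S1-q>S2; S2-p>S3; S2-q>S0; S3-p>S1; S3-q>S4; S4-p>S4; S4-q>S4

States S0..S3 record the length of the longest prefix of `pqpq` that matches the current input suffix. Reaching S4 means `pqpq` has been seen, and we stay there forever. Accept from S4.
5 states suffice.
        p   q  
>  S0   S1  S0 
   S1   S1  S2 
   S2   S3  S0 
   S3   S1  S4 
 * S4   S4  S4 
(> = start, * = accepting)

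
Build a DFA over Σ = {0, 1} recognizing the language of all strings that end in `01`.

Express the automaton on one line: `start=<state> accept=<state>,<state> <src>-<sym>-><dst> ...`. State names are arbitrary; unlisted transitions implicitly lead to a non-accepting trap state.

start=S0 accept=S2 S0-0->S1 S0-1->S0 S1-0->S1 S1-1->S2 S2-0->S1 S2-1->S0

Remember how much of `01` the current input suffix matches. State S0 means no match yet; S1 means the last symbol is `0`; S2 means the last 2 symbols are `01`. Only S2 accepts. On a mismatch, fall back to the longest proper suffix that is still a prefix of `01`.
With 3 states:
        0   1  
>  S0   S1  S0 
   S1   S1  S2 
 * S2   S1  S0 
(> = start, * = accepting)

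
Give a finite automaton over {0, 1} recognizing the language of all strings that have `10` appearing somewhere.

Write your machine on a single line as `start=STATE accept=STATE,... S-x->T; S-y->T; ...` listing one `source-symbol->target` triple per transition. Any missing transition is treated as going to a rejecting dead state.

Track how much of `10` has been matched so far: state q0 is no progress, q2 is the absorbing accept state reached once `10` has occurred. Intermediate states record partial matches; on a mismatch, fall back to the longest reusable overlap.
        0   1  
>  q0   q0  q1 
   q1   q2  q1 
 * q2   q2  q2 
(> = start, * = accepting)

start=q0; accept=q2; q0-0->q0; q0-1->q1; q1-0->q2; q1-1->q1; q2-0->q2; q2-1->q2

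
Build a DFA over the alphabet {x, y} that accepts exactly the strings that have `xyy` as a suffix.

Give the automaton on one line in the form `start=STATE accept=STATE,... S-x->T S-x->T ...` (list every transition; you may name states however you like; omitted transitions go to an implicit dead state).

start=s0 accept=s3 s0-x->s1 s0-y->s0 s1-x->s1 s1-y->s2 s2-x->s1 s2-y->s3 s3-x->s1 s3-y->s0

Let each state record the length of the longest suffix of the input read so far that is also a prefix of `xyy`. s1 means the last symbol is `x`; s2 means the last 2 symbols are `xy`; s3 means the last 3 symbols are `xyy`. Accept only at s3, where the string currently ends in `xyy`.
        x   y  
>  s0   s1  s0 
   s1   s1  s2 
   s2   s1  s3 
 * s3   s1  s0 
(> = start, * = accepting)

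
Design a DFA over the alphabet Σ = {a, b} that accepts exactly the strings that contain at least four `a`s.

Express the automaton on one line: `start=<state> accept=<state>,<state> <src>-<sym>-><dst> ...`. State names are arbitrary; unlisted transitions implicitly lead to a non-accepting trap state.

start=s0 accept=s4,s5 s0-a->s1 s0-b->s0 s1-a->s2 s1-b->s1 s2-a->s3 s2-b->s2 s3-a->s4 s3-b->s3 s4-a->s5 s4-b->s4 s5-a->s5 s5-b->s5

Only the number of `a`s matters, and only up to 5. Make a chain s0 → s1 → s2 → s3 → s4 → s5 advanced by each `a` (with s5 absorbing); every other symbol self-loops. The accepting set is {s4, s5}.
6 states suffice.
        a   b  
>  s0   s1  s0 
   s1   s2  s1 
   s2   s3  s2 
   s3   s4  s3 
 * s4   s5  s4 
 * s5   s5  s5 
(> = start, * = accepting)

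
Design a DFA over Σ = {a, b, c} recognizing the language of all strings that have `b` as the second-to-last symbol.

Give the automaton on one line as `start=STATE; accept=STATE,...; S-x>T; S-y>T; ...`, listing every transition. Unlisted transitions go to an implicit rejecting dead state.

Because acceptance depends on a position counted from the end, the machine has to buffer the most recent 2 symbols. Make each state the string of the last up-to-2 symbols read; on input `x` shift the window left and append `x`. Accept when the buffered window has length 2 and begins with `b`.
13 states suffice.
          a    b    c  
>  s0     s1   s2   s3 
   s1     s4   s5   s6 
   s2     s7   s8   s9 
   s3    s10  s11  s12 
   s4     s4   s5   s6 
   s5     s7   s8   s9 
   s6    s10  s11  s12 
 * s7     s4   s5   s6 
 * s8     s7   s8   s9 
 * s9    s10  s11  s12 
   s10    s4   s5   s6 
   s11    s7   s8   s9 
   s12   s10  s11  s12 
(> = start, * = accepting)

start=s0; accept=s7,s8,s9; s0-a>s1; s0-b>s2; s0-c>s3; s1-a>s4; s1-b>s5; s1-c>s6; s2-a>s7; s2-b>s8; s2-c>s9; s3-a>s10; s3-b>s11; s3-c>s12; s4-a>s4; s4-b>s5; s4-c>s6; s5-a>s7; s5-b>s8; s5-c>s9; s6-a>s10; s6-b>s11; s6-c>s12; s7-a>s4; s7-b>s5; s7-c>s6; s8-a>s7; s8-b>s8; s8-c>s9; s9-a>s10; s9-b>s11; s9-c>s12; s10-a>s4; s10-b>s5; s10-c>s6; s11-a>s7; s11-b>s8; s11-c>s9; s12-a>s10; s12-b>s11; s12-c>s12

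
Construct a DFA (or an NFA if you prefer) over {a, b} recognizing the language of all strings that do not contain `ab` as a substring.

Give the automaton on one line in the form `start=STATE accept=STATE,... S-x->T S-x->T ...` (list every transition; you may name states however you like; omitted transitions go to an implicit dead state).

This is the complement of 'contains `ab`'. Use the same substring-matching states — q0 through q2 holding how much of `ab` has just been matched — but flip the accepting set: everything except the trap q2 accepts.
3 states suffice.
        a   b  
>* q0   q1  q0 
 * q1   q1  q2 
   q2   q2  q2 
(> = start, * = accepting)

start=q0 accept=q0,q1 q0-a->q1 q0-b->q0 q1-a->q1 q1-b->q2 q2-a->q2 q2-b->q2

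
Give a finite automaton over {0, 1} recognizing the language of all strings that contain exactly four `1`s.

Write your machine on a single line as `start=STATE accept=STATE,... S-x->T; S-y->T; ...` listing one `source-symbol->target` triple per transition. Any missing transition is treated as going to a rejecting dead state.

Only the number of `1`s matters, and only up to 5. Make a chain q0 → q1 → q2 → q3 → q4 → q5 advanced by each `1` (with q5 absorbing); every other symbol self-loops. The accepting set is {q4}.
A 6-state machine:
        0   1  
>  q0   q0  q1 
   q1   q1  q2 
   q2   q2  q3 
   q3   q3  q4 
 * q4   q4  q5 
   q5   q5  q5 
(> = start, * = accepting)

start=q0; accept=q4; q0-0->q0; q0-1->q1; q1-0->q1; q1-1->q2; q2-0->q2; q2-1->q3; q3-0->q3; q3-1->q4; q4-0->q4; q4-1->q5; q5-0->q5; q5-1->q5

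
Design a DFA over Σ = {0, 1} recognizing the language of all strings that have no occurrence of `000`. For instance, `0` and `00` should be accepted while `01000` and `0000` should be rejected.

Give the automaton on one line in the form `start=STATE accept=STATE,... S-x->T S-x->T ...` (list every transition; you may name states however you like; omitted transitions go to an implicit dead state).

Track partial matches of the forbidden pattern `000`. State q3 is a dead state reached once `000` has occurred; every other state accepts. q0 means no part of `000` is currently matched.
        0   1  
>* q0   q1  q0 
 * q1   q2  q0 
 * q2   q3  q0 
   q3   q3  q3 
(> = start, * = accepting)

start=q0 accept=q0,q1,q2 q0-0->q1 q0-1->q0 q1-0->q2 q1-1->q0 q2-0->q3 q2-1->q0 q3-0->q3 q3-1->q3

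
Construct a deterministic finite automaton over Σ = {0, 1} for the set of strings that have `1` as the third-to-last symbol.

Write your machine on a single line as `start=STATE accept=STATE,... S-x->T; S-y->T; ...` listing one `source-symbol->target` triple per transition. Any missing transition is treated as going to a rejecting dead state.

A DFA must remember the last 3 symbols (since which symbol is third-to-last isn't known until the input ends). Use one state per possible window of the last ≤3 symbols; accept from those whose window starts with `1`.
With 15 states:
          0    1  
>  q0     q1   q2 
   q1     q3   q4 
   q2     q5   q6 
   q3     q7   q8 
   q4     q9  q10 
   q5    q11  q12 
   q6    q13  q14 
   q7     q7   q8 
   q8     q9  q10 
   q9    q11  q12 
   q10   q13  q14 
 * q11    q7   q8 
 * q12    q9  q10 
 * q13   q11  q12 
 * q14   q13  q14 
(> = start, * = accepting)

start=q0; accept=q11,q12,q13,q14; q0-0->q1; q0-1->q2; q1-0->q3; q1-1->q4; q2-0->q5; q2-1->q6; q3-0->q7; q3-1->q8; q4-0->q9; q4-1->q10; q5-0->q11; q5-1->q12; q6-0->q13; q6-1->q14; q7-0->q7; q7-1->q8; q8-0->q9; q8-1->q10; q9-0->q11; q9-1->q12; q10-0->q13; q10-1->q14; q11-0->q7; q11-1->q8; q12-0->q9; q12-1->q10; q13-0->q11; q13-1->q12; q14-0->q13; q14-1->q14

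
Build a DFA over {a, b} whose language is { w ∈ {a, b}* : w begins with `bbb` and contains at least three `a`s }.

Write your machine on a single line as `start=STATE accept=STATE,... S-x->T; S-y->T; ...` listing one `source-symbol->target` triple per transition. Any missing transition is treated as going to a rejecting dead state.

Build one automaton per condition and run them in lockstep. The first has 5 states tracking whether the input so far still matches the prefix `bbb`; the second has 5 states tracking the count of `a`s, saturating at 4. A product state is a pair (one from each), accepting exactly when both do. Minimizing collapses redundant product states.
        a   b  
>  q0   q1  q2 
   q1   q1  q1 
   q2   q1  q3 
   q3   q1  q4 
   q4   q5  q4 
   q5   q6  q5 
   q6   q7  q6 
 * q7   q7  q7 
(> = start, * = accepting)

start=q0; accept=q7; q0-a->q1; q0-b->q2; q1-a->q1; q1-b->q1; q2-a->q1; q2-b->q3; q3-a->q1; q3-b->q4; q4-a->q5; q4-b->q4; q5-a->q6; q5-b->q5; q6-a->q7; q6-b->q6; q7-a->q7; q7-b->q7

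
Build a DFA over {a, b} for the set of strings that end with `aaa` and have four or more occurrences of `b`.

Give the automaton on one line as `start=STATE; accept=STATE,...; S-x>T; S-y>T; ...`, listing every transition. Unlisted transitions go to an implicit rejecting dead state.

start=q0; accept=q7; q0-a>q0; q0-b>q1; q1-a>q1; q1-b>q2; q2-a>q2; q2-b>q3; q3-a>q3; q3-b>q4; q4-a>q5; q4-b>q4; q5-a>q6; q5-b>q4; q6-a>q7; q6-b>q4; q7-a>q7; q7-b>q4

Run two small machines in parallel and take their product. One (4 states) tracks how much of the suffix `aaa` has currently been matched; the other (6 states) tracks the count of `b`s, saturating at 5. Each combined state is a pair, one component from each; accept when both components accept. Equivalent product states are then merged.
        a   b  
>  q0   q0  q1 
   q1   q1  q2 
   q2   q2  q3 
   q3   q3  q4 
   q4   q5  q4 
   q5   q6  q4 
   q6   q7  q4 
 * q7   q7  q4 
(> = start, * = accepting)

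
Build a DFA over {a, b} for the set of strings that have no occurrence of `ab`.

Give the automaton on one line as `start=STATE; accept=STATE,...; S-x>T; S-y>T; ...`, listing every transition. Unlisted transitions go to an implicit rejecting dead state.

start=q0; accept=q0,q1; q0-a>q1; q0-b>q0; q1-a>q1; q1-b>q2; q2-a>q2; q2-b>q2

This is the complement of 'contains `ab`'. Use the same substring-matching states — q0 through q2 holding how much of `ab` has just been matched — but flip the accepting set: everything except the trap q2 accepts.
        a   b  
>* q0   q1  q0 
 * q1   q1  q2 
   q2   q2  q2 
(> = start, * = accepting)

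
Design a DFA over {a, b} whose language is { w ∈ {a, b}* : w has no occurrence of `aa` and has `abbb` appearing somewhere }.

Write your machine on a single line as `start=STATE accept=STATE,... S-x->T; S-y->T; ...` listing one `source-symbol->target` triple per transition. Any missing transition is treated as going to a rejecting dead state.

start=q0; accept=q7,q9; q0-a->q1; q0-b->q0; q1-a->q2; q1-b->q3; q2-a->q2; q2-b->q4; q3-a->q1; q3-b->q5; q4-a->q2; q4-b->q6; q5-a->q1; q5-b->q7; q6-a->q2; q6-b->q8; q7-a->q9; q7-b->q7; q8-a->q8; q8-b->q8; q9-a->q8; q9-b->q7

Build one automaton per condition and run them in lockstep. The first has 3 states tracking partial matches of the forbidden pattern `aa`; the second has 5 states tracking whether and how much of `abbb` has been seen. A product state is a pair (one from each), accepting exactly when both do.
With 10 states:
        a   b  
>  q0   q1  q0 
   q1   q2  q3 
   q2   q2  q4 
   q3   q1  q5 
   q4   q2  q6 
   q5   q1  q7 
   q6   q2  q8 
 * q7   q9  q7 
   q8   q8  q8 
 * q9   q8  q7 
(> = start, * = accepting)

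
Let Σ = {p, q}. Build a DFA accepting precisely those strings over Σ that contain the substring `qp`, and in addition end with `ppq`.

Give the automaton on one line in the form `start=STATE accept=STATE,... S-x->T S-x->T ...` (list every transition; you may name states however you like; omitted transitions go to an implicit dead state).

start=S0 accept=S8 S0-p->S1 S0-q->S2 S1-p->S3 S1-q->S2 S2-p->S4 S2-q->S2 S3-p->S3 S3-q->S5 S4-p->S6 S4-q->S7 S5-p->S4 S5-q->S2 S6-p->S6 S6-q->S8 S7-p->S4 S7-q->S7 S8-p->S4 S8-q->S7

Run two small machines in parallel and take their product. The first has 3 states tracking whether and how much of `qp` has been seen; the second has 4 states tracking how much of the suffix `ppq` has currently been matched. A product state is a pair (one from each), accepting exactly when both do.
With 9 states:
        p   q  
>  S0   S1  S2 
   S1   S3  S2 
   S2   S4  S2 
   S3   S3  S5 
   S4   S6  S7 
   S5   S4  S2 
   S6   S6  S8 
   S7   S4  S7 
 * S8   S4  S7 
(> = start, * = accepting)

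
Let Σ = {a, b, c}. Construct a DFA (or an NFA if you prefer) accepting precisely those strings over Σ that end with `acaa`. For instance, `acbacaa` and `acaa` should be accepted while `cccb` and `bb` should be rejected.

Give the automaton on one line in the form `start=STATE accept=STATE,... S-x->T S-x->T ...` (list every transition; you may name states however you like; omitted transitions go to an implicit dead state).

start=q0 accept=q4 q0-a->q1 q0-b->q0 q0-c->q0 q1-a->q1 q1-b->q0 q1-c->q2 q2-a->q3 q2-b->q0 q2-c->q0 q3-a->q4 q3-b->q0 q3-c->q2 q4-a->q1 q4-b->q0 q4-c->q2

Let each state record the length of the longest suffix of the input read so far that is also a prefix of `acaa`. q1 means the last symbol is `a`; q2 means the last 2 symbols are `ac`; q3 means the last 3 symbols are `aca`; q4 means the last 4 symbols are `acaa`. Accept only at q4, where the string currently ends in `acaa`.
5 states suffice.
        a   b   c  
>  q0   q1  q0  q0 
   q1   q1  q0  q2 
   q2   q3  q0  q0 
   q3   q4  q0  q2 
 * q4   q1  q0  q2 
(> = start, * = accepting)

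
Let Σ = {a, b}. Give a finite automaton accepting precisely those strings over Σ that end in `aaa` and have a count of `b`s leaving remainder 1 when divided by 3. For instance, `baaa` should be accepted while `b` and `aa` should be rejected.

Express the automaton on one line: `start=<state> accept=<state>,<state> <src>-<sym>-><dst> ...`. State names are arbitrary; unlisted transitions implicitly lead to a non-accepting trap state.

Handle the two conditions separately and then intersect. The first has 4 states tracking how much of the suffix `aaa` has currently been matched; the second has 3 states tracking the count of `b`s modulo 3. A product state is a pair (one from each), accepting exactly when both do.
12 states suffice.
          a    b  
>  S0     S1   S2 
   S1     S3   S2 
   S2     S4   S5 
   S3     S6   S2 
   S4     S7   S5 
   S5     S8   S0 
   S6     S6   S2 
   S7     S9   S5 
   S8    S10   S0 
 * S9     S9   S5 
   S10   S11   S0 
   S11   S11   S0 
(> = start, * = accepting)

start=S0 accept=S9 S0-a->S1 S0-b->S2 S1-a->S3 S1-b->S2 S2-a->S4 S2-b->S5 S3-a->S6 S3-b->S2 S4-a->S7 S4-b->S5 S5-a->S8 S5-b->S0 S6-a->S6 S6-b->S2 S7-a->S9 S7-b->S5 S8-a->S10 S8-b->S0 S9-a->S9 S9-b->S5 S10-a->S11 S10-b->S0 S11-a->S11 S11-b->S0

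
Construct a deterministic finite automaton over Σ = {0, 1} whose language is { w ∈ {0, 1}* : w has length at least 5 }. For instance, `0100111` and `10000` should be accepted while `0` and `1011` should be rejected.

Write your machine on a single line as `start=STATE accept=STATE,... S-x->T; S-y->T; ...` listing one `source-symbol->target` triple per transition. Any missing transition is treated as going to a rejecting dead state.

We only need to distinguish lengths 0, 1, …, 5, and '>5'. Chain q0 → q1 → q2 → q3 → q4 → q5 → q6 on every symbol, with q6 looping. Accepting states: {q5, q6}.
        0   1  
>  q0   q1  q1 
   q1   q2  q2 
   q2   q3  q3 
   q3   q4  q4 
   q4   q5  q5 
 * q5   q6  q6 
 * q6   q6  q6 
(> = start, * = accepting)

start=q0; accept=q5,q6; q0-0->q1; q0-1->q1; q1-0->q2; q1-1->q2; q2-0->q3; q2-1->q3; q3-0->q4; q3-1->q4; q4-0->q5; q4-1->q5; q5-0->q6; q5-1->q6; q6-0->q6; q6-1->q6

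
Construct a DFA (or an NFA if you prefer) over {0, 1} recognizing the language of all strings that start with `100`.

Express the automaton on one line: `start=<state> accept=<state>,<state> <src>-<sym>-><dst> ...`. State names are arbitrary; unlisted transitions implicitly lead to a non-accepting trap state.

Check the first 3 symbols one by one: s0 through s2 record how many have matched `100` so far; any wrong symbol goes to the dead state s4. After all 3 match we enter the accepting sink s3.
5 states suffice.
        0   1  
>  s0   s4  s1 
   s1   s2  s4 
   s2   s3  s4 
 * s3   s3  s3 
   s4   s4  s4 
(> = start, * = accepting)

start=s0 accept=s3 s0-0->s4 s0-1->s1 s1-0->s2 s1-1->s4 s2-0->s3 s2-1->s4 s3-0->s3 s3-1->s3 s4-0->s4 s4-1->s4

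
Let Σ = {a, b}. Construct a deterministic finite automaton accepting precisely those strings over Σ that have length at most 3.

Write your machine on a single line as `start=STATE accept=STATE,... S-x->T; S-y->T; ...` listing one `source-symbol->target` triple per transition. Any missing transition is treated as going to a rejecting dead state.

Count input length up to 4: every symbol moves from s0 toward s4, which means 'more than 3' and absorbs. Accept from {s0, s1, s2, s3}.
A 5-state machine:
        a   b  
>* s0   s1  s1 
 * s1   s2  s2 
 * s2   s3  s3 
 * s3   s4  s4 
   s4   s4  s4 
(> = start, * = accepting)

start=s0; accept=s0,s1,s2,s3; s0-a->s1; s0-b->s1; s1-a->s2; s1-b->s2; s2-a->s3; s2-b->s3; s3-a->s4; s3-b->s4; s4-a->s4; s4-b->s4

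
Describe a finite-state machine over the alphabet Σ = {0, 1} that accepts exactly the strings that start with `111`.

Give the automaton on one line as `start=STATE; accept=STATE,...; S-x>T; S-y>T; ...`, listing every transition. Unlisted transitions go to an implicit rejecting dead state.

start=s0; accept=s3; s0-0>s4; s0-1>s1; s1-0>s4; s1-1>s2; s2-0>s4; s2-1>s3; s3-0>s3; s3-1>s3; s4-0>s4; s4-1>s4

Check the first 3 symbols one by one: s0 through s2 record how many have matched `111` so far; any wrong symbol goes to the dead state s4. After all 3 match we enter the accepting sink s3.
5 states suffice.
        0   1  
>  s0   s4  s1 
   s1   s4  s2 
   s2   s4  s3 
 * s3   s3  s3 
   s4   s4  s4 
(> = start, * = accepting)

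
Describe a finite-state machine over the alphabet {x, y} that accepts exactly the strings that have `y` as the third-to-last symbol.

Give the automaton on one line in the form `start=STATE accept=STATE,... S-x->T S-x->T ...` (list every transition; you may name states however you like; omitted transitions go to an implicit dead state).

Because acceptance depends on a position counted from the end, the machine has to buffer the most recent 3 symbols. Make each state the string of the last up-to-3 symbols read; on input `x` shift the window left and append `x`. Accept when the buffered window has length 3 and begins with `y`.
A 15-state machine:
          x    y  
>  s0     s1   s2 
   s1     s3   s4 
   s2     s5   s6 
   s3     s7   s8 
   s4     s9  s10 
   s5    s11  s12 
   s6    s13  s14 
   s7     s7   s8 
   s8     s9  s10 
   s9    s11  s12 
   s10   s13  s14 
 * s11    s7   s8 
 * s12    s9  s10 
 * s13   s11  s12 
 * s14   s13  s14 
(> = start, * = accepting)

start=s0 accept=s11,s12,s13,s14 s0-x->s1 s0-y->s2 s1-x->s3 s1-y->s4 s2-x->s5 s2-y->s6 s3-x->s7 s3-y->s8 s4-x->s9 s4-y->s10 s5-x->s11 s5-y->s12 s6-x->s13 s6-y->s14 s7-x->s7 s7-y->s8 s8-x->s9 s8-y->s10 s9-x->s11 s9-y->s12 s10-x->s13 s10-y->s14 s11-x->s7 s11-y->s8 s12-x->s9 s12-y->s10 s13-x->s11 s13-y->s12 s14-x->s13 s14-y->s14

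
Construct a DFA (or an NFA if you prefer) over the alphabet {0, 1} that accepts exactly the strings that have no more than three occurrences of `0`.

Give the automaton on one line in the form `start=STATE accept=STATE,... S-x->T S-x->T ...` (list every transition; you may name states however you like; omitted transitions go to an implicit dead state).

start=S0 accept=S0,S1,S2,S3 S0-0->S1 S0-1->S0 S1-0->S2 S1-1->S1 S2-0->S3 S2-1->S2 S3-0->S4 S3-1->S3 S4-0->S4 S4-1->S4

Only the number of `0`s matters, and only up to 4. Make a chain S0 → S1 → S2 → S3 → S4 advanced by each `0` (with S4 absorbing); every other symbol self-loops. The accepting set is {S0, S1, S2, S3}.
A 5-state machine:
        0   1  
>* S0   S1  S0 
 * S1   S2  S1 
 * S2   S3  S2 
 * S3   S4  S3 
   S4   S4  S4 
(> = start, * = accepting)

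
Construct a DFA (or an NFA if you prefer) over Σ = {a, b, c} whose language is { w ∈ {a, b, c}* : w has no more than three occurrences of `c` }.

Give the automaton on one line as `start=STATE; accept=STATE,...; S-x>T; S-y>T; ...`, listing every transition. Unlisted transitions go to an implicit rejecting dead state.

start=S0; accept=S0,S1,S2,S3; S0-a>S0; S0-b>S0; S0-c>S1; S1-a>S1; S1-b>S1; S1-c>S2; S2-a>S2; S2-b>S2; S2-c>S3; S3-a>S3; S3-b>S3; S3-c>S4; S4-a>S4; S4-b>S4; S4-c>S4

Count `c`s, saturating at 4: states S0 through S3 mean 0 through 3 `c`s seen; S4 means more than 3. Each `c` increments (capped at S4); other symbols loop. Accept from {S0, S1, S2, S3}.
With 5 states:
        a   b   c  
>* S0   S0  S0  S1 
 * S1   S1  S1  S2 
 * S2   S2  S2  S3 
 * S3   S3  S3  S4 
   S4   S4  S4  S4 
(> = start, * = accepting)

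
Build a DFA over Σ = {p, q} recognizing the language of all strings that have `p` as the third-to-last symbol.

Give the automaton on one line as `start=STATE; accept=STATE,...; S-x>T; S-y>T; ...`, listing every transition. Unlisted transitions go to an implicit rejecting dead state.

start=s0; accept=s7,s8,s9,s10; s0-p>s1; s0-q>s2; s1-p>s3; s1-q>s4; s2-p>s5; s2-q>s6; s3-p>s7; s3-q>s8; s4-p>s9; s4-q>s10; s5-p>s11; s5-q>s12; s6-p>s13; s6-q>s14; s7-p>s7; s7-q>s8; s8-p>s9; s8-q>s10; s9-p>s11; s9-q>s12; s10-p>s13; s10-q>s14; s11-p>s7; s11-q>s8; s12-p>s9; s12-q>s10; s13-p>s11; s13-q>s12; s14-p>s13; s14-q>s14

Because acceptance depends on a position counted from the end, the machine has to buffer the most recent 3 symbols. Make each state the string of the last up-to-3 symbols read; on input `x` shift the window left and append `x`. Accept when the buffered window has length 3 and begins with `p`.
15 states suffice.
          p    q  
>  s0     s1   s2 
   s1     s3   s4 
   s2     s5   s6 
   s3     s7   s8 
   s4     s9  s10 
   s5    s11  s12 
   s6    s13  s14 
 * s7     s7   s8 
 * s8     s9  s10 
 * s9    s11  s12 
 * s10   s13  s14 
   s11    s7   s8 
   s12    s9  s10 
   s13   s11  s12 
   s14   s13  s14 
(> = start, * = accepting)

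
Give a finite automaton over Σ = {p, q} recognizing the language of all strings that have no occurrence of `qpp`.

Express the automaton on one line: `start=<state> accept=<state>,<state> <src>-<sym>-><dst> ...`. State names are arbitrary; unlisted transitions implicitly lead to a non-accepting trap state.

start=s0 accept=s0,s1,s2 s0-p->s0 s0-q->s1 s1-p->s2 s1-q->s1 s2-p->s3 s2-q->s1 s3-p->s3 s3-q->s3

This is the complement of 'contains `qpp`'. Use the same substring-matching states — s0 through s3 holding how much of `qpp` has just been matched — but flip the accepting set: everything except the trap s3 accepts.
4 states suffice.
        p   q  
>* s0   s0  s1 
 * s1   s2  s1 
 * s2   s3  s1 
   s3   s3  s3 
(> = start, * = accepting)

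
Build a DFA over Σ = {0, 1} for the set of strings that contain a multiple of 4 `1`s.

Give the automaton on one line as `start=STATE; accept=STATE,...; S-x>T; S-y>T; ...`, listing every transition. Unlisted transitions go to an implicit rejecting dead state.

start=q0; accept=q0; q0-0>q0; q0-1>q1; q1-0>q1; q1-1>q2; q2-0>q2; q2-1>q3; q3-0>q3; q3-1>q0

Keep the running count of `1`s modulo 4: each `1` advances along the cycle q0 → q1 → q2 → q3 → q0 while other symbols loop. Accept at q0.
        0   1  
>* q0   q0  q1 
   q1   q1  q2 
   q2   q2  q3 
   q3   q3  q0 
(> = start, * = accepting)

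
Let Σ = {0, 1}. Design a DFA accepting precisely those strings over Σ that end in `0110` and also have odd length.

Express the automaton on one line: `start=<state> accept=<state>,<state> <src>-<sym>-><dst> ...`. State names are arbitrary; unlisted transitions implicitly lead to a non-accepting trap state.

Handle the two conditions separately and then intersect. The first has 5 states tracking how much of the suffix `0110` has currently been matched; the second has 2 states tracking the input length modulo 2. A product state is a pair (one from each), accepting exactly when both do. Minimizing collapses redundant product states.
        0   1  
>  q0   q1  q1 
   q1   q2  q0 
   q2   q1  q3 
   q3   q2  q4 
   q4   q5  q1 
 * q5   q2  q0 
(> = start, * = accepting)

start=q0 accept=q5 q0-0->q1 q0-1->q1 q1-0->q2 q1-1->q0 q2-0->q1 q2-1->q3 q3-0->q2 q3-1->q4 q4-0->q5 q4-1->q1 q5-0->q2 q5-1->q0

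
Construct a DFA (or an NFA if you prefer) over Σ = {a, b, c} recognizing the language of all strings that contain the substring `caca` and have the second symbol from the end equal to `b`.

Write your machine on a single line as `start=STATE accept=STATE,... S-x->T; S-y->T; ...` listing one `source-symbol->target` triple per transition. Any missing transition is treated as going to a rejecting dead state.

Handle the two conditions separately and then intersect. The first has 5 states tracking whether and how much of `caca` has been seen; the second has 13 states tracking the last 2 symbols read. A product state is a pair (one from each), accepting exactly when both do.
          a    b    c  
>  q0     q1   q2   q3 
   q1     q4   q5   q6 
   q2     q7   q8   q9 
   q3    q10  q11  q12 
   q4     q4   q5   q6 
   q5     q7   q8   q9 
   q6    q10  q11  q12 
   q7     q4   q5   q6 
   q8     q7   q8   q9 
   q9    q10  q11  q12 
   q10    q4   q5  q13 
   q11    q7   q8   q9 
   q12   q10  q11  q12 
   q13   q14  q11  q12 
   q14   q15  q16  q17 
   q15   q15  q16  q17 
   q16   q18  q19  q20 
   q17   q14  q21  q22 
 * q18   q15  q16  q17 
 * q19   q18  q19  q20 
 * q20   q14  q21  q22 
   q21   q18  q19  q20 
   q22   q14  q21  q22 
(> = start, * = accepting)

start=q0; accept=q18,q19,q20; q0-a->q1; q0-b->q2; q0-c->q3; q1-a->q4; q1-b->q5; q1-c->q6; q2-a->q7; q2-b->q8; q2-c->q9; q3-a->q10; q3-b->q11; q3-c->q12; q4-a->q4; q4-b->q5; q4-c->q6; q5-a->q7; q5-b->q8; q5-c->q9; q6-a->q10; q6-b->q11; q6-c->q12; q7-a->q4; q7-b->q5; q7-c->q6; q8-a->q7; q8-b->q8; q8-c->q9; q9-a->q10; q9-b->q11; q9-c->q12; q10-a->q4; q10-b->q5; q10-c->q13; q11-a->q7; q11-b->q8; q11-c->q9; q12-a->q10; q12-b->q11; q12-c->q12; q13-a->q14; q13-b->q11; q13-c->q12; q14-a->q15; q14-b->q16; q14-c->q17; q15-a->q15; q15-b->q16; q15-c->q17; q16-a->q18; q16-b->q19; q16-c->q20; q17-a->q14; q17-b->q21; q17-c->q22; q18-a->q15; q18-b->q16; q18-c->q17; q19-a->q18; q19-b->q19; q19-c->q20; q20-a->q14; q20-b->q21; q20-c->q22; q21-a->q18; q21-b->q19; q21-c->q20; q22-a->q14; q22-b->q21; q22-c->q22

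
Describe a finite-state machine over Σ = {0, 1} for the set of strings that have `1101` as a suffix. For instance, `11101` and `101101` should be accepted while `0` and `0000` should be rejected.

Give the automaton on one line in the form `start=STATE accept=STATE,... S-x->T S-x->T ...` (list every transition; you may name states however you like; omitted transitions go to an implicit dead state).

Let each state record the length of the longest suffix of the input read so far that is also a prefix of `1101`. s1 means the last symbol is `1`; s2 means the last 2 symbols are `11`; s3 means the last 3 symbols are `110`; s4 means the last 4 symbols are `1101`. Accept only at s4, where the string currently ends in `1101`.
        0   1  
>  s0   s0  s1 
   s1   s0  s2 
   s2   s3  s2 
   s3   s0  s4 
 * s4   s0  s2 
(> = start, * = accepting)

start=s0 accept=s4 s0-0->s0 s0-1->s1 s1-0->s0 s1-1->s2 s2-0->s3 s2-1->s2 s3-0->s0 s3-1->s4 s4-0->s0 s4-1->s2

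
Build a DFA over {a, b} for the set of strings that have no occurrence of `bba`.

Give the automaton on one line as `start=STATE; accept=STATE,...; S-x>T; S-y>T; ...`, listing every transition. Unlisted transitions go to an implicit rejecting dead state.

This is the complement of 'contains `bba`'. Use the same substring-matching states — s0 through s3 holding how much of `bba` has just been matched — but flip the accepting set: everything except the trap s3 accepts.
4 states suffice.
        a   b  
>* s0   s0  s1 
 * s1   s0  s2 
 * s2   s3  s2 
   s3   s3  s3 
(> = start, * = accepting)

start=s0; accept=s0,s1,s2; s0-a>s0; s0-b>s1; s1-a>s0; s1-b>s2; s2-a>s3; s2-b>s2; s3-a>s3; s3-b>s3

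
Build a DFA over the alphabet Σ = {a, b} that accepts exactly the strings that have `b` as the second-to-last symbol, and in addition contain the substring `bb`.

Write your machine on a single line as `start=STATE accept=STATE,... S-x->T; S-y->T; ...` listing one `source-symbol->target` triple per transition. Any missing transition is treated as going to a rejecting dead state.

start=S0; accept=S2,S3; S0-a->S0; S0-b->S1; S1-a->S0; S1-b->S2; S2-a->S3; S2-b->S2; S3-a->S4; S3-b->S5; S4-a->S4; S4-b->S5; S5-a->S3; S5-b->S2

Build one automaton per condition and run them in lockstep. The first has 7 states tracking the last 2 symbols read; the second has 3 states tracking whether and how much of `bb` has been seen. A product state is a pair (one from each), accepting exactly when both do. Equivalent product states are then merged.
A 6-state machine:
        a   b  
>  S0   S0  S1 
   S1   S0  S2 
 * S2   S3  S2 
 * S3   S4  S5 
   S4   S4  S5 
   S5   S3  S2 
(> = start, * = accepting)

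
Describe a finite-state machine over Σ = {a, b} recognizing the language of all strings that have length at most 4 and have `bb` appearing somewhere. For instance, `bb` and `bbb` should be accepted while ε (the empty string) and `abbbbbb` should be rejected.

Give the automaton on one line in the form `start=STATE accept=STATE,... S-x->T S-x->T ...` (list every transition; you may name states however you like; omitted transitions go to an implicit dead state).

Build one automaton per condition and run them in lockstep. One (6 states) tracks the input length, saturating at 5; the other (3 states) tracks whether and how much of `bb` has been seen. Each combined state is a pair, one component from each; accept when both components accept.
With 15 states:
          a    b  
>  S0     S1   S2 
   S1     S3   S4 
   S2     S3   S5 
   S3     S6   S7 
   S4     S6   S8 
 * S5     S8   S8 
   S6     S9  S10 
   S7     S9  S11 
 * S8    S11  S11 
   S9    S12  S13 
   S10   S12  S14 
 * S11   S14  S14 
   S12   S12  S13 
   S13   S12  S14 
   S14   S14  S14 
(> = start, * = accepting)

start=S0 accept=S5,S8,S11 S0-a->S1 S0-b->S2 S1-a->S3 S1-b->S4 S2-a->S3 S2-b->S5 S3-a->S6 S3-b->S7 S4-a->S6 S4-b->S8 S5-a->S8 S5-b->S8 S6-a->S9 S6-b->S10 S7-a->S9 S7-b->S11 S8-a->S11 S8-b->S11 S9-a->S12 S9-b->S13 S10-a->S12 S10-b->S14 S11-a->S14 S11-b->S14 S12-a->S12 S12-b->S13 S13-a->S12 S13-b->S14 S14-a->S14 S14-b->S14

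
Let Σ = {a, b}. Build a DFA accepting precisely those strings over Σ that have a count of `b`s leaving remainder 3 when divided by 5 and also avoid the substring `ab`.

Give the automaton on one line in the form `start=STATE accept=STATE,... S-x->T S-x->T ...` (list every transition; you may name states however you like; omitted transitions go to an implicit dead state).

Run two small machines in parallel and take their product. One (5 states) tracks the count of `b`s modulo 5; the other (3 states) tracks partial matches of the forbidden pattern `ab`. Each combined state is a pair, one component from each; accept when both components accept.
          a    b  
>  s0     s1   s2 
   s1     s1   s3 
   s2     s4   s5 
   s3     s3   s6 
   s4     s4   s6 
   s5     s7   s8 
   s6     s6   s9 
   s7     s7   s9 
 * s8    s10  s11 
   s9     s9  s12 
 * s10   s10  s12 
   s11   s13   s0 
   s12   s12  s14 
   s13   s13  s14 
   s14   s14   s3 
(> = start, * = accepting)

start=s0 accept=s8,s10 s0-a->s1 s0-b->s2 s1-a->s1 s1-b->s3 s2-a->s4 s2-b->s5 s3-a->s3 s3-b->s6 s4-a->s4 s4-b->s6 s5-a->s7 s5-b->s8 s6-a->s6 s6-b->s9 s7-a->s7 s7-b->s9 s8-a->s10 s8-b->s11 s9-a->s9 s9-b->s12 s10-a->s10 s10-b->s12 s11-a->s13 s11-b->s0 s12-a->s12 s12-b->s14 s13-a->s13 s13-b->s14 s14-a->s14 s14-b->s3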